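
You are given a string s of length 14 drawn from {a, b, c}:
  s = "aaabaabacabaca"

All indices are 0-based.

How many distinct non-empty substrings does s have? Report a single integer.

rank | idx | suffix
   0 |  13 | a
   1 |   0 | aaabaabacabaca
   2 |   1 | aabaabacabaca
   3 |   4 | aabacabaca
   4 |   2 | abaabacabaca
   5 |   9 | abaca
   6 |   5 | abacabaca
   7 |  11 | aca
   8 |   7 | acabaca
   9 |   3 | baabacabaca
  10 |  10 | baca
  11 |   6 | bacabaca
  12 |  12 | ca
  13 |   8 | cabaca

SA = [13, 0, 1, 4, 2, 9, 5, 11, 7, 3, 10, 6, 12, 8]
rank  pair      lcp
   1  s[13:],s[0:]  1  'a'
   2  s[0:],s[1:]  2  'aa'
   3  s[1:],s[4:]  4  'aaba'
   4  s[4:],s[2:]  1  'a'
   5  s[2:],s[9:]  3  'aba'
   6  s[9:],s[5:]  5  'abaca'
   7  s[5:],s[11:]  1  'a'
   8  s[11:],s[7:]  3  'aca'
   9  s[7:],s[3:]  0  ''
  10  s[3:],s[10:]  2  'ba'
  11  s[10:],s[6:]  4  'baca'
  12  s[6:],s[12:]  0  ''
  13  s[12:],s[8:]  2  'ca'

n(n+1)/2 = 14·15/2 = 105
Σ LCP = 0 + 1 + 2 + 4 + 1 + 3 + 5 + 1 + 3 + 0 + 2 + 4 + 0 + 2 = 28
distinct = 105 − 28 = 77

77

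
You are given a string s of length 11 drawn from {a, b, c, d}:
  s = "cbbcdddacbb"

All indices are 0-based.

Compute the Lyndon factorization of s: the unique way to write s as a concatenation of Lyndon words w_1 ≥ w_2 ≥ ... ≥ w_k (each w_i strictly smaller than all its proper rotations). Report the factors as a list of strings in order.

emit factor 1: 'c' (i=0, period=1)
emit factor 2: 'bbcddd' (i=1, period=6)
emit factor 3: 'acbb' (i=7, period=4)

["c", "bbcddd", "acbb"]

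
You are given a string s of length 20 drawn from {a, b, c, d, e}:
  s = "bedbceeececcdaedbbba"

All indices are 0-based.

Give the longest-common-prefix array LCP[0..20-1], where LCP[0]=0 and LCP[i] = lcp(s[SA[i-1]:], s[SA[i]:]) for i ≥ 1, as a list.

rank | idx | suffix
   0 |  19 | a
   1 |  13 | aedbbba
   2 |  18 | ba
   3 |  17 | bba
   4 |  16 | bbba
   5 |   3 | bceeececcdaedbbba
   6 |   0 | bedbceeececcdaedbbba
   7 |  10 | ccdaedbbba
   8 |  11 | cdaedbbba
   9 |   8 | ceccdaedbbba
  10 |   4 | ceeececcdaedbbba
  11 |  12 | daedbbba
  12 |  15 | dbbba
  13 |   2 | dbceeececcdaedbbba
  14 |   9 | eccdaedbbba
  15 |   7 | ececcdaedbbba
  16 |  14 | edbbba
  17 |   1 | edbceeececcdaedbbba
  18 |   6 | eececcdaedbbba
  19 |   5 | eeececcdaedbbba

SA = [19, 13, 18, 17, 16, 3, 0, 10, 11, 8, 4, 12, 15, 2, 9, 7, 14, 1, 6, 5]
rank  pair      lcp
   1  s[19:],s[13:]  1  'a'
   2  s[13:],s[18:]  0  ''
   3  s[18:],s[17:]  1  'b'
   4  s[17:],s[16:]  2  'bb'
   5  s[16:],s[3:]  1  'b'
   6  s[3:],s[0:]  1  'b'
   7  s[0:],s[10:]  0  ''
   8  s[10:],s[11:]  1  'c'
   9  s[11:],s[8:]  1  'c'
  10  s[8:],s[4:]  2  'ce'
  11  s[4:],s[12:]  0  ''
  12  s[12:],s[15:]  1  'd'
  13  s[15:],s[2:]  2  'db'
  14  s[2:],s[9:]  0  ''
  15  s[9:],s[7:]  2  'ec'
  16  s[7:],s[14:]  1  'e'
  17  s[14:],s[1:]  3  'edb'
  18  s[1:],s[6:]  1  'e'
  19  s[6:],s[5:]  2  'ee'

[0, 1, 0, 1, 2, 1, 1, 0, 1, 1, 2, 0, 1, 2, 0, 2, 1, 3, 1, 2]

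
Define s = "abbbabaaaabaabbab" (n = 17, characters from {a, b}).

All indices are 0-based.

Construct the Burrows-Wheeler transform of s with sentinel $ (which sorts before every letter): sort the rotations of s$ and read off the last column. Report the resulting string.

bbaabbbaa$aaabbaba

rank  rotation            last
    0  $abbbabaaaabaabbab  b
    1  aaaabaabbab$abbbab  b
    2  aaabaabbab$abbbaba  a
    3  aabaabbab$abbbabaa  a
    4  aabbab$abbbabaaaab  b
    5  ab$abbbabaaaabaabb  b
    6  abaaaabaabbab$abbb  b
    7  abaabbab$abbbabaaa  a
    8  abbab$abbbabaaaaba  a
    9  abbbabaaaabaabbab$  $
   10  b$abbbabaaaabaabba  a
   11  baaaabaabbab$abbba  a
   12  baabbab$abbbabaaaa  a
   13  bab$abbbabaaaabaab  b
   14  babaaaabaabbab$abb  b
   15  bbab$abbbabaaaabaa  a
   16  bbabaaaabaabbab$ab  b
   17  bbbabaaaabaabbab$a  a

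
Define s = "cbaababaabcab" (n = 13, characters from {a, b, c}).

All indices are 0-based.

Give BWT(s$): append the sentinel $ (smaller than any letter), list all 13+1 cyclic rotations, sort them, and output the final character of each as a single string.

bbbcbaaacaaab$

rank  rotation        last
    0  $cbaababaabcab  b
    1  aababaabcab$cb  b
    2  aabcab$cbaabab  b
    3  ab$cbaababaabc  c
    4  abaabcab$cbaab  b
    5  ababaabcab$cba  a
    6  abcab$cbaababa  a
    7  b$cbaababaabca  a
    8  baababaabcab$c  c
    9  baabcab$cbaaba  a
   10  babaabcab$cbaa  a
   11  bcab$cbaababaa  a
   12  cab$cbaababaab  b
   13  cbaababaabcab$  $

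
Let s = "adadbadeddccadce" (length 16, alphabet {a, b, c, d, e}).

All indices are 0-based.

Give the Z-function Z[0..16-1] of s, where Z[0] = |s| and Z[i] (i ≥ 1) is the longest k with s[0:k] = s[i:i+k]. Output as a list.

Z[0]=16
i=1: fresh scan; Z[1]=0
i=2: fresh scan; Z[2]=2 grow→box=[2,4)
i=3: min(r-i=1, Z[1]=0)=0; Z[3]=0
i=4: fresh scan; Z[4]=0
i=5: fresh scan; Z[5]=2 grow→box=[5,7)
i=6: min(r-i=1, Z[1]=0)=0; Z[6]=0
i=7: fresh scan; Z[7]=0
i=8: fresh scan; Z[8]=0
i=9: fresh scan; Z[9]=0
i=10: fresh scan; Z[10]=0
i=11: fresh scan; Z[11]=0
i=12: fresh scan; Z[12]=2 grow→box=[12,14)
i=13: min(r-i=1, Z[1]=0)=0; Z[13]=0
i=14: fresh scan; Z[14]=0
i=15: fresh scan; Z[15]=0

[16, 0, 2, 0, 0, 2, 0, 0, 0, 0, 0, 0, 2, 0, 0, 0]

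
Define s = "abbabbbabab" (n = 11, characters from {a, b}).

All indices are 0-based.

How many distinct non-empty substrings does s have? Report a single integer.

45

rank→(start, suffix):
  0 → (9, 'ab')
  1 → (7, 'abab')
  2 → (0, 'abbabbbabab')
  3 → (3, 'abbbabab')
  4 → (10, 'b')
  5 → (8, 'bab')
  6 → (6, 'babab')
  7 → (2, 'babbbabab')
  8 → (5, 'bbabab')
  9 → (1, 'bbabbbabab')
  10 → (4, 'bbbabab')

SA = [9, 7, 0, 3, 10, 8, 6, 2, 5, 1, 4]
i: (SA[i-1],SA[i]) lcp shared
  1: (9,7) 2 'ab'
  2: (7,0) 2 'ab'
  3: (0,3) 3 'abb'
  4: (3,10) 0 ''
  5: (10,8) 1 'b'
  6: (8,6) 3 'bab'
  7: (6,2) 3 'bab'
  8: (2,5) 1 'b'
  9: (5,1) 4 'bbab'
  10: (1,4) 2 'bb'

n(n+1)/2 = 11·12/2 = 66
Σ LCP = 0 + 2 + 2 + 3 + 0 + 1 + 3 + 3 + 1 + 4 + 2 = 21
distinct = 66 − 21 = 45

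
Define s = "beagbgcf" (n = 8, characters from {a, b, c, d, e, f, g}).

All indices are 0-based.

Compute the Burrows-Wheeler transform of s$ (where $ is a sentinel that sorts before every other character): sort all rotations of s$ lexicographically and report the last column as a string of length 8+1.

fe$ggbcab

rank  rotation   last
    0  $beagbgcf  f
    1  agbgcf$be  e
    2  beagbgcf$  $
    3  bgcf$beag  g
    4  cf$beagbg  g
    5  eagbgcf$b  b
    6  f$beagbgc  c
    7  gbgcf$bea  a
    8  gcf$beagb  b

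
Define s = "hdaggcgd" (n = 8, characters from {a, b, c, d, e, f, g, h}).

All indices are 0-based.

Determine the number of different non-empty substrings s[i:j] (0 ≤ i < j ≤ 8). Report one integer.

sorted suffixes:
  #0 SA[0]=2  'aggcgd'
  #1 SA[1]=5  'cgd'
  #2 SA[2]=7  'd'
  #3 SA[3]=1  'daggcgd'
  #4 SA[4]=4  'gcgd'
  #5 SA[5]=6  'gd'
  #6 SA[6]=3  'ggcgd'
  #7 SA[7]=0  'hdaggcgd'

SA = [2, 5, 7, 1, 4, 6, 3, 0]
i: (SA[i-1],SA[i]) lcp shared
  1: (2,5) 0 ''
  2: (5,7) 0 ''
  3: (7,1) 1 'd'
  4: (1,4) 0 ''
  5: (4,6) 1 'g'
  6: (6,3) 1 'g'
  7: (3,0) 0 ''

n(n+1)/2 = 8·9/2 = 36
Σ LCP = 0 + 0 + 0 + 1 + 0 + 1 + 1 + 0 = 3
distinct = 36 − 3 = 33

33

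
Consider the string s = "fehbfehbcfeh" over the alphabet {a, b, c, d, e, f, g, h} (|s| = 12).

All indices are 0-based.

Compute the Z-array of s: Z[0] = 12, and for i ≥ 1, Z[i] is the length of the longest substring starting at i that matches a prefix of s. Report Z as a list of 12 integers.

Z[0]=12
i=1: i≥r, start 0; Z[1]=0
i=2: i≥r, start 0; Z[2]=0
i=3: i≥r, start 0; Z[3]=0
i=4: i≥r, start 0; Z[4]=4 scan→box=[4,8)
i=5: min(r-i=3, Z[1]=0)=0; Z[5]=0
i=6: min(r-i=2, Z[2]=0)=0; Z[6]=0
i=7: min(r-i=1, Z[3]=0)=0; Z[7]=0
i=8: i≥r, start 0; Z[8]=0
i=9: i≥r, start 0; Z[9]=3 scan→box=[9,12)
i=10: min(r-i=2, Z[1]=0)=0; Z[10]=0
i=11: min(r-i=1, Z[2]=0)=0; Z[11]=0

[12, 0, 0, 0, 4, 0, 0, 0, 0, 3, 0, 0]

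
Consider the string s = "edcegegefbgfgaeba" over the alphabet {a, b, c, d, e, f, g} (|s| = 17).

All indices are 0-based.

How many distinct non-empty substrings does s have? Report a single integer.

140

rank | idx | suffix
   0 |  16 | a
   1 |  13 | aeba
   2 |  15 | ba
   3 |   9 | bgfgaeba
   4 |   2 | cegegefbgfgaeba
   5 |   1 | dcegegefbgfgaeba
   6 |  14 | eba
   7 |   0 | edcegegefbgfgaeba
   8 |   7 | efbgfgaeba
   9 |   5 | egefbgfgaeba
  10 |   3 | egegefbgfgaeba
  11 |   8 | fbgfgaeba
  12 |  11 | fgaeba
  13 |  12 | gaeba
  14 |   6 | gefbgfgaeba
  15 |   4 | gegefbgfgaeba
  16 |  10 | gfgaeba

SA = [16, 13, 15, 9, 2, 1, 14, 0, 7, 5, 3, 8, 11, 12, 6, 4, 10]
[i] adj suffixes → lcp
  [1] 16/13 → 1 ('a')
  [2] 13/15 → 0 ('')
  [3] 15/9 → 1 ('b')
  [4] 9/2 → 0 ('')
  [5] 2/1 → 0 ('')
  [6] 1/14 → 0 ('')
  [7] 14/0 → 1 ('e')
  [8] 0/7 → 1 ('e')
  [9] 7/5 → 1 ('e')
  [10] 5/3 → 3 ('ege')
  [11] 3/8 → 0 ('')
  [12] 8/11 → 1 ('f')
  [13] 11/12 → 0 ('')
  [14] 12/6 → 1 ('g')
  [15] 6/4 → 2 ('ge')
  [16] 4/10 → 1 ('g')

n(n+1)/2 = 17·18/2 = 153
Σ LCP = 0 + 1 + 0 + 1 + 0 + 0 + 0 + 1 + 1 + 1 + 3 + 0 + 1 + 0 + 1 + 2 + 1 = 13
distinct = 153 − 13 = 140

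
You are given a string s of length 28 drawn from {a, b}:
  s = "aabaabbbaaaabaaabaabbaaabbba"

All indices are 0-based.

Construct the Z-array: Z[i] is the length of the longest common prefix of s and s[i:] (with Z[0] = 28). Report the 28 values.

Z[0]=28
i=1: i≥r, start 0; Z[1]=1 extend→box=[1,2)
i=2: i≥r, start 0; Z[2]=0
i=3: i≥r, start 0; Z[3]=3 extend→box=[3,6)
i=4: min(r-i=2, Z[1]=1)=1; Z[4]=1
i=5: min(r-i=1, Z[2]=0)=0; Z[5]=0
i=6: i≥r, start 0; Z[6]=0
i=7: i≥r, start 0; Z[7]=0
i=8: i≥r, start 0; Z[8]=2 extend→box=[8,10)
i=9: min(r-i=1, Z[1]=1)=1; Z[9]=2 extend→box=[9,11)
i=10: min(r-i=1, Z[1]=1)=1; Z[10]=5 extend→box=[10,15)
i=11: min(r-i=4, Z[1]=1)=1; Z[11]=1
i=12: min(r-i=3, Z[2]=0)=0; Z[12]=0
i=13: min(r-i=2, Z[3]=3)=2; Z[13]=2
i=14: min(r-i=1, Z[4]=1)=1; Z[14]=7 extend→box=[14,21)
i=15: min(r-i=6, Z[1]=1)=1; Z[15]=1
i=16: min(r-i=5, Z[2]=0)=0; Z[16]=0
i=17: min(r-i=4, Z[3]=3)=3; Z[17]=3
i=18: min(r-i=3, Z[4]=1)=1; Z[18]=1
i=19: min(r-i=2, Z[5]=0)=0; Z[19]=0
i=20: min(r-i=1, Z[6]=0)=0; Z[20]=0
i=21: i≥r, start 0; Z[21]=2 extend→box=[21,23)
i=22: min(r-i=1, Z[1]=1)=1; Z[22]=3 extend→box=[22,25)
i=23: min(r-i=2, Z[1]=1)=1; Z[23]=1
i=24: min(r-i=1, Z[2]=0)=0; Z[24]=0
i=25: i≥r, start 0; Z[25]=0
i=26: i≥r, start 0; Z[26]=0
i=27: i≥r, start 0; Z[27]=1 extend→box=[27,28)

[28, 1, 0, 3, 1, 0, 0, 0, 2, 2, 5, 1, 0, 2, 7, 1, 0, 3, 1, 0, 0, 2, 3, 1, 0, 0, 0, 1]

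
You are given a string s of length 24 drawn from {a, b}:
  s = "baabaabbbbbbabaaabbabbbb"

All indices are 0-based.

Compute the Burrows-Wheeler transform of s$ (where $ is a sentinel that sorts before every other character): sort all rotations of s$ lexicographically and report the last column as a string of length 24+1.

bbbabbaababa$abbbbabbabba

rank  rotation                   last
    0  $baabaabbbbbbabaaabbabbbb  b
    1  aaabbabbbb$baabaabbbbbbab  b
    2  aabaabbbbbbabaaabbabbbb$b  b
    3  aabbabbbb$baabaabbbbbbaba  a
    4  aabbbbbbabaaabbabbbb$baab  b
    5  abaaabbabbbb$baabaabbbbbb  b
    6  abaabbbbbbabaaabbabbbb$ba  a
    7  abbabbbb$baabaabbbbbbabaa  a
    8  abbbb$baabaabbbbbbabaaabb  b
    9  abbbbbbabaaabbabbbb$baaba  a
   10  b$baabaabbbbbbabaaabbabbb  b
   11  baaabbabbbb$baabaabbbbbba  a
   12  baabaabbbbbbabaaabbabbbb$  $
   13  baabbbbbbabaaabbabbbb$baa  a
   14  babaaabbabbbb$baabaabbbbb  b
   15  babbbb$baabaabbbbbbabaaab  b
   16  bb$baabaabbbbbbabaaabbabb  b
   17  bbabaaabbabbbb$baabaabbbb  b
   18  bbabbbb$baabaabbbbbbabaaa  a
   19  bbb$baabaabbbbbbabaaabbab  b
   20  bbbabaaabbabbbb$baabaabbb  b
   21  bbbb$baabaabbbbbbabaaabba  a
   22  bbbbabaaabbabbbb$baabaabb  b
   23  bbbbbabaaabbabbbb$baabaab  b
   24  bbbbbbabaaabbabbbb$baabaa  a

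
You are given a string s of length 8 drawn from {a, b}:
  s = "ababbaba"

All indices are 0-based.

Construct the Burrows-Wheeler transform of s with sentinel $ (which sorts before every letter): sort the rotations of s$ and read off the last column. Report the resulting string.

rank  rotation   last
    0  $ababbaba  a
    1  a$ababbab  b
    2  aba$ababb  b
    3  ababbaba$  $
    4  abbaba$ab  b
    5  ba$ababba  a
    6  baba$abab  b
    7  babbaba$a  a
    8  bbaba$aba  a

abb$babaa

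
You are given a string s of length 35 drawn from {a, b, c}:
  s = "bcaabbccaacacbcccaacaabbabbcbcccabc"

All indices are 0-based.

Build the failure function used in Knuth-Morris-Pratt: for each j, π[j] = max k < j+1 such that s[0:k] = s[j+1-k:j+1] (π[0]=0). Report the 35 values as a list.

[0, 0, 0, 0, 1, 1, 2, 0, 0, 0, 0, 0, 0, 1, 2, 0, 0, 0, 0, 0, 0, 0, 1, 1, 0, 1, 1, 2, 1, 2, 0, 0, 0, 1, 2]

π[0] = 0
j=1 s[j]='c': π[1]=0 (border '')
j=2 s[j]='a': π[2]=0 (border '')
j=3 s[j]='a': π[3]=0 (border '')
j=4 s[j]='b': π[4]=1 (border 'b')
j=5 s[j]='b': k: 1→0; π[5]=1 (border 'b')
j=6 s[j]='c': π[6]=2 (border 'bc')
j=7 s[j]='c': k: 2→0; π[7]=0 (border '')
j=8 s[j]='a': π[8]=0 (border '')
j=9 s[j]='a': π[9]=0 (border '')
j=10 s[j]='c': π[10]=0 (border '')
j=11 s[j]='a': π[11]=0 (border '')
j=12 s[j]='c': π[12]=0 (border '')
j=13 s[j]='b': π[13]=1 (border 'b')
j=14 s[j]='c': π[14]=2 (border 'bc')
j=15 s[j]='c': k: 2→0; π[15]=0 (border '')
j=16 s[j]='c': π[16]=0 (border '')
j=17 s[j]='a': π[17]=0 (border '')
j=18 s[j]='a': π[18]=0 (border '')
j=19 s[j]='c': π[19]=0 (border '')
j=20 s[j]='a': π[20]=0 (border '')
j=21 s[j]='a': π[21]=0 (border '')
j=22 s[j]='b': π[22]=1 (border 'b')
j=23 s[j]='b': k: 1→0; π[23]=1 (border 'b')
j=24 s[j]='a': k: 1→0; π[24]=0 (border '')
j=25 s[j]='b': π[25]=1 (border 'b')
j=26 s[j]='b': k: 1→0; π[26]=1 (border 'b')
j=27 s[j]='c': π[27]=2 (border 'bc')
j=28 s[j]='b': k: 2→0; π[28]=1 (border 'b')
j=29 s[j]='c': π[29]=2 (border 'bc')
j=30 s[j]='c': k: 2→0; π[30]=0 (border '')
j=31 s[j]='c': π[31]=0 (border '')
j=32 s[j]='a': π[32]=0 (border '')
j=33 s[j]='b': π[33]=1 (border 'b')
j=34 s[j]='c': π[34]=2 (border 'bc')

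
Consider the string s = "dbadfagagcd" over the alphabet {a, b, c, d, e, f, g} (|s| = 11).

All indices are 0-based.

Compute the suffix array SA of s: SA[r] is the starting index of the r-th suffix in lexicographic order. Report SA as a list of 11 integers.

[2, 5, 7, 1, 9, 10, 0, 3, 4, 6, 8]

sorted suffixes:
  #0 SA[0]=2  'adfagagcd'
  #1 SA[1]=5  'agagcd'
  #2 SA[2]=7  'agcd'
  #3 SA[3]=1  'badfagagcd'
  #4 SA[4]=9  'cd'
  #5 SA[5]=10  'd'
  #6 SA[6]=0  'dbadfagagcd'
  #7 SA[7]=3  'dfagagcd'
  #8 SA[8]=4  'fagagcd'
  #9 SA[9]=6  'gagcd'
  #10 SA[10]=8  'gcd'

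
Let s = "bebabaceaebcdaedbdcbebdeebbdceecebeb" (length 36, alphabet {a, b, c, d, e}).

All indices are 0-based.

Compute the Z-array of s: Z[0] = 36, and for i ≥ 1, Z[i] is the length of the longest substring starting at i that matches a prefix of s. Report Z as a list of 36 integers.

Z[0]=36
i=1: outside box; Z[1]=0
i=2: outside box; Z[2]=1 scan→box=[2,3)
i=3: outside box; Z[3]=0
i=4: outside box; Z[4]=1 scan→box=[4,5)
i=5: outside box; Z[5]=0
i=6: outside box; Z[6]=0
i=7: outside box; Z[7]=0
i=8: outside box; Z[8]=0
i=9: outside box; Z[9]=0
i=10: outside box; Z[10]=1 scan→box=[10,11)
i=11: outside box; Z[11]=0
i=12: outside box; Z[12]=0
i=13: outside box; Z[13]=0
i=14: outside box; Z[14]=0
i=15: outside box; Z[15]=0
i=16: outside box; Z[16]=1 scan→box=[16,17)
i=17: outside box; Z[17]=0
i=18: outside box; Z[18]=0
i=19: outside box; Z[19]=3 scan→box=[19,22)
i=20: min(r-i=2, Z[1]=0)=0; Z[20]=0
i=21: min(r-i=1, Z[2]=1)=1; Z[21]=1
i=22: outside box; Z[22]=0
i=23: outside box; Z[23]=0
i=24: outside box; Z[24]=0
i=25: outside box; Z[25]=1 scan→box=[25,26)
i=26: outside box; Z[26]=1 scan→box=[26,27)
i=27: outside box; Z[27]=0
i=28: outside box; Z[28]=0
i=29: outside box; Z[29]=0
i=30: outside box; Z[30]=0
i=31: outside box; Z[31]=0
i=32: outside box; Z[32]=0
i=33: outside box; Z[33]=3 scan→box=[33,36)
i=34: min(r-i=2, Z[1]=0)=0; Z[34]=0
i=35: min(r-i=1, Z[2]=1)=1; Z[35]=1

[36, 0, 1, 0, 1, 0, 0, 0, 0, 0, 1, 0, 0, 0, 0, 0, 1, 0, 0, 3, 0, 1, 0, 0, 0, 1, 1, 0, 0, 0, 0, 0, 0, 3, 0, 1]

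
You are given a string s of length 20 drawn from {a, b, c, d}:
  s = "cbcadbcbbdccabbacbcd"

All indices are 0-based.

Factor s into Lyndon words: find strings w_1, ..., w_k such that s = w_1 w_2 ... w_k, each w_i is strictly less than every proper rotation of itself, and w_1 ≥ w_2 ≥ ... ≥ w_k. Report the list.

emit factor 1: 'c' (i=0, period=1)
emit factor 2: 'bc' (i=1, period=2)
emit factor 3: 'adbcbbdcc' (i=3, period=9)
emit factor 4: 'abbacbcd' (i=12, period=8)

["c", "bc", "adbcbbdcc", "abbacbcd"]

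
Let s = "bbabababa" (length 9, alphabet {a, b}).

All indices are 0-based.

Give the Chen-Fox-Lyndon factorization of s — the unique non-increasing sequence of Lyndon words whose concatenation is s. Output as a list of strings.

["b", "b", "ab", "ab", "ab", "a"]

emit factor 1: 'b' (i=0, period=1)
emit factor 2: 'b' (i=1, period=1)
emit factor 3: 'ab' (i=2, period=2)
emit factor 4: 'ab' (i=4, period=2)
emit factor 5: 'ab' (i=6, period=2)
emit factor 6: 'a' (i=8, period=1)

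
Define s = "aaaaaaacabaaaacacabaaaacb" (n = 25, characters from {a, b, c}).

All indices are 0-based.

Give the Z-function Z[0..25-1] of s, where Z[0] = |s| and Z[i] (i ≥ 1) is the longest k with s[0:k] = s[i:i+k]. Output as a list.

[25, 6, 5, 4, 3, 2, 1, 0, 1, 0, 4, 3, 2, 1, 0, 1, 0, 1, 0, 4, 3, 2, 1, 0, 0]

Z[0]=25
i=1: outside box; Z[1]=6 scan→box=[1,7)
i=2: min(r-i=5, Z[1]=6)=5; Z[2]=5
i=3: min(r-i=4, Z[2]=5)=4; Z[3]=4
i=4: min(r-i=3, Z[3]=4)=3; Z[4]=3
i=5: min(r-i=2, Z[4]=3)=2; Z[5]=2
i=6: min(r-i=1, Z[5]=2)=1; Z[6]=1
i=7: outside box; Z[7]=0
i=8: outside box; Z[8]=1 scan→box=[8,9)
i=9: outside box; Z[9]=0
i=10: outside box; Z[10]=4 scan→box=[10,14)
i=11: min(r-i=3, Z[1]=6)=3; Z[11]=3
i=12: min(r-i=2, Z[2]=5)=2; Z[12]=2
i=13: min(r-i=1, Z[3]=4)=1; Z[13]=1
i=14: outside box; Z[14]=0
i=15: outside box; Z[15]=1 scan→box=[15,16)
i=16: outside box; Z[16]=0
i=17: outside box; Z[17]=1 scan→box=[17,18)
i=18: outside box; Z[18]=0
i=19: outside box; Z[19]=4 scan→box=[19,23)
i=20: min(r-i=3, Z[1]=6)=3; Z[20]=3
i=21: min(r-i=2, Z[2]=5)=2; Z[21]=2
i=22: min(r-i=1, Z[3]=4)=1; Z[22]=1
i=23: outside box; Z[23]=0
i=24: outside box; Z[24]=0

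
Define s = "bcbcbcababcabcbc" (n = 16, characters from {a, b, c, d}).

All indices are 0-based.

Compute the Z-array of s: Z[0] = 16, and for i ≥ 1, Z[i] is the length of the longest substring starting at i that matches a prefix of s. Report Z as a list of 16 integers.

[16, 0, 4, 0, 2, 0, 0, 1, 0, 2, 0, 0, 4, 0, 2, 0]

Z[0]=16
i=1: fresh scan; Z[1]=0
i=2: fresh scan; Z[2]=4 scan→box=[2,6)
i=3: min(r-i=3, Z[1]=0)=0; Z[3]=0
i=4: min(r-i=2, Z[2]=4)=2; Z[4]=2
i=5: min(r-i=1, Z[3]=0)=0; Z[5]=0
i=6: fresh scan; Z[6]=0
i=7: fresh scan; Z[7]=1 scan→box=[7,8)
i=8: fresh scan; Z[8]=0
i=9: fresh scan; Z[9]=2 scan→box=[9,11)
i=10: min(r-i=1, Z[1]=0)=0; Z[10]=0
i=11: fresh scan; Z[11]=0
i=12: fresh scan; Z[12]=4 scan→box=[12,16)
i=13: min(r-i=3, Z[1]=0)=0; Z[13]=0
i=14: min(r-i=2, Z[2]=4)=2; Z[14]=2
i=15: min(r-i=1, Z[3]=0)=0; Z[15]=0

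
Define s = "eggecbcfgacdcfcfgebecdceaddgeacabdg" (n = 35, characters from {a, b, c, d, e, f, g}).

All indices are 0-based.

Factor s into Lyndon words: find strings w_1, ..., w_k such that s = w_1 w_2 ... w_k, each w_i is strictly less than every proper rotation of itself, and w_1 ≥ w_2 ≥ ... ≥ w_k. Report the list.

["egg", "e", "c", "bcfg", "acdcfcfgebecdceaddge", "ac", "abdg"]

emit factor 1: 'egg' (i=0, period=3)
emit factor 2: 'e' (i=3, period=1)
emit factor 3: 'c' (i=4, period=1)
emit factor 4: 'bcfg' (i=5, period=4)
emit factor 5: 'acdcfcfgebecdceaddge' (i=9, period=20)
emit factor 6: 'ac' (i=29, period=2)
emit factor 7: 'abdg' (i=31, period=4)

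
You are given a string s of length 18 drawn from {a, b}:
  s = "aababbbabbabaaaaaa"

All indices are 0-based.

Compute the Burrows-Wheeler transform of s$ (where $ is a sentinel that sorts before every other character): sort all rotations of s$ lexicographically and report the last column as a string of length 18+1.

rank  rotation             last
    0  $aababbbabbabaaaaaa  a
    1  a$aababbbabbabaaaaa  a
    2  aa$aababbbabbabaaaa  a
    3  aaa$aababbbabbabaaa  a
    4  aaaa$aababbbabbabaa  a
    5  aaaaa$aababbbabbaba  a
    6  aaaaaa$aababbbabbab  b
    7  aababbbabbabaaaaaa$  $
    8  abaaaaaa$aababbbabb  b
    9  ababbbabbabaaaaaa$a  a
   10  abbabaaaaaa$aababbb  b
   11  abbbabbabaaaaaa$aab  b
   12  baaaaaa$aababbbabba  a
   13  babaaaaaa$aababbbab  b
   14  babbabaaaaaa$aababb  b
   15  babbbabbabaaaaaa$aa  a
   16  bbabaaaaaa$aababbba  a
   17  bbabbabaaaaaa$aabab  b
   18  bbbabbabaaaaaa$aaba  a

aaaaaab$babbabbaaba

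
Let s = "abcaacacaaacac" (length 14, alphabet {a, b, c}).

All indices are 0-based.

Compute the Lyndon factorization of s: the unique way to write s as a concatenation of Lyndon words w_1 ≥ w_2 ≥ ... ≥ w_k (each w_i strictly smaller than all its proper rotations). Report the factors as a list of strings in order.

["abc", "aacac", "aaacac"]

emit factor 1: 'abc' (i=0, period=3)
emit factor 2: 'aacac' (i=3, period=5)
emit factor 3: 'aaacac' (i=8, period=6)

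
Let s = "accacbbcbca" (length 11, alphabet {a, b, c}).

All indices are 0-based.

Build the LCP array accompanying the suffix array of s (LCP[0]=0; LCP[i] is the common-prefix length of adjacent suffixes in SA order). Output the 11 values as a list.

[0, 1, 2, 0, 1, 2, 0, 2, 1, 2, 1]

rank→(start, suffix):
  0 → (10, 'a')
  1 → (3, 'acbbcbca')
  2 → (0, 'accacbbcbca')
  3 → (5, 'bbcbca')
  4 → (8, 'bca')
  5 → (6, 'bcbca')
  6 → (9, 'ca')
  7 → (2, 'cacbbcbca')
  8 → (4, 'cbbcbca')
  9 → (7, 'cbca')
  10 → (1, 'ccacbbcbca')

SA = [10, 3, 0, 5, 8, 6, 9, 2, 4, 7, 1]
[i] adj suffixes → lcp
  [1] 10/3 → 1 ('a')
  [2] 3/0 → 2 ('ac')
  [3] 0/5 → 0 ('')
  [4] 5/8 → 1 ('b')
  [5] 8/6 → 2 ('bc')
  [6] 6/9 → 0 ('')
  [7] 9/2 → 2 ('ca')
  [8] 2/4 → 1 ('c')
  [9] 4/7 → 2 ('cb')
  [10] 7/1 → 1 ('c')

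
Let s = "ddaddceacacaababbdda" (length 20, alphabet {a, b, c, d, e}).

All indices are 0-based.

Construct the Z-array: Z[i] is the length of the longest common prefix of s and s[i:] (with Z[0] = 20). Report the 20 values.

Z[0]=20
i=1: i≥r, start 0; Z[1]=1 scan→box=[1,2)
i=2: i≥r, start 0; Z[2]=0
i=3: i≥r, start 0; Z[3]=2 scan→box=[3,5)
i=4: min(r-i=1, Z[1]=1)=1; Z[4]=1
i=5: i≥r, start 0; Z[5]=0
i=6: i≥r, start 0; Z[6]=0
i=7: i≥r, start 0; Z[7]=0
i=8: i≥r, start 0; Z[8]=0
i=9: i≥r, start 0; Z[9]=0
i=10: i≥r, start 0; Z[10]=0
i=11: i≥r, start 0; Z[11]=0
i=12: i≥r, start 0; Z[12]=0
i=13: i≥r, start 0; Z[13]=0
i=14: i≥r, start 0; Z[14]=0
i=15: i≥r, start 0; Z[15]=0
i=16: i≥r, start 0; Z[16]=0
i=17: i≥r, start 0; Z[17]=3 scan→box=[17,20)
i=18: min(r-i=2, Z[1]=1)=1; Z[18]=1
i=19: min(r-i=1, Z[2]=0)=0; Z[19]=0

[20, 1, 0, 2, 1, 0, 0, 0, 0, 0, 0, 0, 0, 0, 0, 0, 0, 3, 1, 0]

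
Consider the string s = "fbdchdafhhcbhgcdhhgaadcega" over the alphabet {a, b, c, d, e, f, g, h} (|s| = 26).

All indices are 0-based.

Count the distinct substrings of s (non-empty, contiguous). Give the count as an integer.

rank | idx | suffix
   0 |  25 | a
   1 |  19 | aadcega
   2 |  20 | adcega
   3 |   6 | afhhcbhgcdhhgaadcega
   4 |   1 | bdchdafhhcbhgcdhhgaadcega
   5 |  11 | bhgcdhhgaadcega
   6 |  10 | cbhgcdhhgaadcega
   7 |  14 | cdhhgaadcega
   8 |  22 | cega
   9 |   3 | chdafhhcbhgcdhhgaadcega
  10 |   5 | dafhhcbhgcdhhgaadcega
  11 |  21 | dcega
  12 |   2 | dchdafhhcbhgcdhhgaadcega
  13 |  15 | dhhgaadcega
  14 |  23 | ega
  15 |   0 | fbdchdafhhcbhgcdhhgaadcega
  16 |   7 | fhhcbhgcdhhgaadcega
  17 |  24 | ga
  18 |  18 | gaadcega
  19 |  13 | gcdhhgaadcega
  20 |   9 | hcbhgcdhhgaadcega
  21 |   4 | hdafhhcbhgcdhhgaadcega
  22 |  17 | hgaadcega
  23 |  12 | hgcdhhgaadcega
  24 |   8 | hhcbhgcdhhgaadcega
  25 |  16 | hhgaadcega

SA = [25, 19, 20, 6, 1, 11, 10, 14, 22, 3, 5, 21, 2, 15, 23, 0, 7, 24, 18, 13, 9, 4, 17, 12, 8, 16]
rank  pair      lcp
   1  s[25:],s[19:]  1  'a'
   2  s[19:],s[20:]  1  'a'
   3  s[20:],s[6:]  1  'a'
   4  s[6:],s[1:]  0  ''
   5  s[1:],s[11:]  1  'b'
   6  s[11:],s[10:]  0  ''
   7  s[10:],s[14:]  1  'c'
   8  s[14:],s[22:]  1  'c'
   9  s[22:],s[3:]  1  'c'
  10  s[3:],s[5:]  0  ''
  11  s[5:],s[21:]  1  'd'
  12  s[21:],s[2:]  2  'dc'
  13  s[2:],s[15:]  1  'd'
  14  s[15:],s[23:]  0  ''
  15  s[23:],s[0:]  0  ''
  16  s[0:],s[7:]  1  'f'
  17  s[7:],s[24:]  0  ''
  18  s[24:],s[18:]  2  'ga'
  19  s[18:],s[13:]  1  'g'
  20  s[13:],s[9:]  0  ''
  21  s[9:],s[4:]  1  'h'
  22  s[4:],s[17:]  1  'h'
  23  s[17:],s[12:]  2  'hg'
  24  s[12:],s[8:]  1  'h'
  25  s[8:],s[16:]  2  'hh'

n(n+1)/2 = 26·27/2 = 351
Σ LCP = 0 + 1 + 1 + 1 + 0 + 1 + 0 + 1 + 1 + 1 + 0 + 1 + 2 + 1 + 0 + 0 + 1 + 0 + 2 + 1 + 0 + 1 + 1 + 2 + 1 + 2 = 22
distinct = 351 − 22 = 329

329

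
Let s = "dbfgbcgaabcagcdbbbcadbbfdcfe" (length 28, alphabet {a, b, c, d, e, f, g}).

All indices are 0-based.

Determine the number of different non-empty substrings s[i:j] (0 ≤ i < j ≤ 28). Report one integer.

rank | idx | suffix
   0 |   7 | aabcagcdbbbcadbbfdcfe
   1 |   8 | abcagcdbbbcadbbfdcfe
   2 |  19 | adbbfdcfe
   3 |  11 | agcdbbbcadbbfdcfe
   4 |  15 | bbbcadbbfdcfe
   5 |  16 | bbcadbbfdcfe
   6 |  21 | bbfdcfe
   7 |  17 | bcadbbfdcfe
   8 |   9 | bcagcdbbbcadbbfdcfe
   9 |   4 | bcgaabcagcdbbbcadbbfdcfe
  10 |  22 | bfdcfe
  11 |   1 | bfgbcgaabcagcdbbbcadbbfdcfe
  12 |  18 | cadbbfdcfe
  13 |  10 | cagcdbbbcadbbfdcfe
  14 |  13 | cdbbbcadbbfdcfe
  15 |  25 | cfe
  16 |   5 | cgaabcagcdbbbcadbbfdcfe
  17 |  14 | dbbbcadbbfdcfe
  18 |  20 | dbbfdcfe
  19 |   0 | dbfgbcgaabcagcdbbbcadbbfdcfe
  20 |  24 | dcfe
  21 |  27 | e
  22 |  23 | fdcfe
  23 |  26 | fe
  24 |   2 | fgbcgaabcagcdbbbcadbbfdcfe
  25 |   6 | gaabcagcdbbbcadbbfdcfe
  26 |   3 | gbcgaabcagcdbbbcadbbfdcfe
  27 |  12 | gcdbbbcadbbfdcfe

SA = [7, 8, 19, 11, 15, 16, 21, 17, 9, 4, 22, 1, 18, 10, 13, 25, 5, 14, 20, 0, 24, 27, 23, 26, 2, 6, 3, 12]
[i] adj suffixes → lcp
  [1] 7/8 → 1 ('a')
  [2] 8/19 → 1 ('a')
  [3] 19/11 → 1 ('a')
  [4] 11/15 → 0 ('')
  [5] 15/16 → 2 ('bb')
  [6] 16/21 → 2 ('bb')
  [7] 21/17 → 1 ('b')
  [8] 17/9 → 3 ('bca')
  [9] 9/4 → 2 ('bc')
  [10] 4/22 → 1 ('b')
  [11] 22/1 → 2 ('bf')
  [12] 1/18 → 0 ('')
  [13] 18/10 → 2 ('ca')
  [14] 10/13 → 1 ('c')
  [15] 13/25 → 1 ('c')
  [16] 25/5 → 1 ('c')
  [17] 5/14 → 0 ('')
  [18] 14/20 → 3 ('dbb')
  [19] 20/0 → 2 ('db')
  [20] 0/24 → 1 ('d')
  [21] 24/27 → 0 ('')
  [22] 27/23 → 0 ('')
  [23] 23/26 → 1 ('f')
  [24] 26/2 → 1 ('f')
  [25] 2/6 → 0 ('')
  [26] 6/3 → 1 ('g')
  [27] 3/12 → 1 ('g')

n(n+1)/2 = 28·29/2 = 406
Σ LCP = 0 + 1 + 1 + 1 + 0 + 2 + 2 + 1 + 3 + 2 + 1 + 2 + 0 + 2 + 1 + 1 + 1 + 0 + 3 + 2 + 1 + 0 + 0 + 1 + 1 + 0 + 1 + 1 = 31
distinct = 406 − 31 = 375

375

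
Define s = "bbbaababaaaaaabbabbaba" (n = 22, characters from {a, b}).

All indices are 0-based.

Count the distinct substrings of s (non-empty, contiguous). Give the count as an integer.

197

rank→(start, suffix):
  0 → (21, 'a')
  1 → (8, 'aaaaaabbabbaba')
  2 → (9, 'aaaaabbabbaba')
  3 → (10, 'aaaabbabbaba')
  4 → (11, 'aaabbabbaba')
  5 → (3, 'aababaaaaaabbabbaba')
  6 → (12, 'aabbabbaba')
  7 → (19, 'aba')
  8 → (6, 'abaaaaaabbabbaba')
  9 → (4, 'ababaaaaaabbabbaba')
  10 → (16, 'abbaba')
  11 → (13, 'abbabbaba')
  12 → (20, 'ba')
  13 → (7, 'baaaaaabbabbaba')
  14 → (2, 'baababaaaaaabbabbaba')
  15 → (18, 'baba')
  16 → (5, 'babaaaaaabbabbaba')
  17 → (15, 'babbaba')
  18 → (1, 'bbaababaaaaaabbabbaba')
  19 → (17, 'bbaba')
  20 → (14, 'bbabbaba')
  21 → (0, 'bbbaababaaaaaabbabbaba')

SA = [21, 8, 9, 10, 11, 3, 12, 19, 6, 4, 16, 13, 20, 7, 2, 18, 5, 15, 1, 17, 14, 0]
[i] adj suffixes → lcp
  [1] 21/8 → 1 ('a')
  [2] 8/9 → 5 ('aaaaa')
  [3] 9/10 → 4 ('aaaa')
  [4] 10/11 → 3 ('aaa')
  [5] 11/3 → 2 ('aa')
  [6] 3/12 → 3 ('aab')
  [7] 12/19 → 1 ('a')
  [8] 19/6 → 3 ('aba')
  [9] 6/4 → 3 ('aba')
  [10] 4/16 → 2 ('ab')
  [11] 16/13 → 5 ('abbab')
  [12] 13/20 → 0 ('')
  [13] 20/7 → 2 ('ba')
  [14] 7/2 → 3 ('baa')
  [15] 2/18 → 2 ('ba')
  [16] 18/5 → 4 ('baba')
  [17] 5/15 → 3 ('bab')
  [18] 15/1 → 1 ('b')
  [19] 1/17 → 3 ('bba')
  [20] 17/14 → 4 ('bbab')
  [21] 14/0 → 2 ('bb')

n(n+1)/2 = 22·23/2 = 253
Σ LCP = 0 + 1 + 5 + 4 + 3 + 2 + 3 + 1 + 3 + 3 + 2 + 5 + 0 + 2 + 3 + 2 + 4 + 3 + 1 + 3 + 4 + 2 = 56
distinct = 253 − 56 = 197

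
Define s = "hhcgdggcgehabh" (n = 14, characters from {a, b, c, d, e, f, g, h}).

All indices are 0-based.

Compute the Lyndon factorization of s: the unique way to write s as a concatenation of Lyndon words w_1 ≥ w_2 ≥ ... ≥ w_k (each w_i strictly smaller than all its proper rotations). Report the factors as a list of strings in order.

emit factor 1: 'h' (i=0, period=1)
emit factor 2: 'h' (i=1, period=1)
emit factor 3: 'cgdggcgeh' (i=2, period=9)
emit factor 4: 'abh' (i=11, period=3)

["h", "h", "cgdggcgeh", "abh"]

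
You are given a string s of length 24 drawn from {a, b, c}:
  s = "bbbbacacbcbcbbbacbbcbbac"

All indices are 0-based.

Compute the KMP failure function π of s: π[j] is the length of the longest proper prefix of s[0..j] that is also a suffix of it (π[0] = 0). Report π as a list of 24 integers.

π[0] = 0
j=1 s[j]='b': π[1]=1 (border 'b')
j=2 s[j]='b': π[2]=2 (border 'bb')
j=3 s[j]='b': π[3]=3 (border 'bbb')
j=4 s[j]='a': k: 3→2→1→0; π[4]=0 (border '')
j=5 s[j]='c': π[5]=0 (border '')
j=6 s[j]='a': π[6]=0 (border '')
j=7 s[j]='c': π[7]=0 (border '')
j=8 s[j]='b': π[8]=1 (border 'b')
j=9 s[j]='c': k: 1→0; π[9]=0 (border '')
j=10 s[j]='b': π[10]=1 (border 'b')
j=11 s[j]='c': k: 1→0; π[11]=0 (border '')
j=12 s[j]='b': π[12]=1 (border 'b')
j=13 s[j]='b': π[13]=2 (border 'bb')
j=14 s[j]='b': π[14]=3 (border 'bbb')
j=15 s[j]='a': k: 3→2→1→0; π[15]=0 (border '')
j=16 s[j]='c': π[16]=0 (border '')
j=17 s[j]='b': π[17]=1 (border 'b')
j=18 s[j]='b': π[18]=2 (border 'bb')
j=19 s[j]='c': k: 2→1→0; π[19]=0 (border '')
j=20 s[j]='b': π[20]=1 (border 'b')
j=21 s[j]='b': π[21]=2 (border 'bb')
j=22 s[j]='a': k: 2→1→0; π[22]=0 (border '')
j=23 s[j]='c': π[23]=0 (border '')

[0, 1, 2, 3, 0, 0, 0, 0, 1, 0, 1, 0, 1, 2, 3, 0, 0, 1, 2, 0, 1, 2, 0, 0]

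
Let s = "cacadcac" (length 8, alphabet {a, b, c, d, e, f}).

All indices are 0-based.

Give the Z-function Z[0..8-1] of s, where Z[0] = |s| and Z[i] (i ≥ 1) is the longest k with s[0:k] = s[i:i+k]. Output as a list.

Z[0]=8
i=1: outside box; Z[1]=0
i=2: outside box; Z[2]=2 scan→box=[2,4)
i=3: min(r-i=1, Z[1]=0)=0; Z[3]=0
i=4: outside box; Z[4]=0
i=5: outside box; Z[5]=3 scan→box=[5,8)
i=6: min(r-i=2, Z[1]=0)=0; Z[6]=0
i=7: min(r-i=1, Z[2]=2)=1; Z[7]=1

[8, 0, 2, 0, 0, 3, 0, 1]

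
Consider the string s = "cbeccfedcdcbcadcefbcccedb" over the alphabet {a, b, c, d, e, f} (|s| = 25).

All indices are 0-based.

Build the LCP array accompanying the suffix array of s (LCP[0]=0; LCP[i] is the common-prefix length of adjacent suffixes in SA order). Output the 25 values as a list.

[0, 0, 1, 2, 1, 0, 1, 2, 1, 2, 2, 1, 1, 2, 1, 0, 1, 2, 2, 0, 1, 2, 1, 0, 1]

sorted suffixes:
  #0 SA[0]=13  'adcefbcccedb'
  #1 SA[1]=24  'b'
  #2 SA[2]=11  'bcadcefbcccedb'
  #3 SA[3]=18  'bcccedb'
  #4 SA[4]=1  'beccfedcdcbcadcefbcccedb'
  #5 SA[5]=12  'cadcefbcccedb'
  #6 SA[6]=10  'cbcadcefbcccedb'
  #7 SA[7]=0  'cbeccfedcdcbcadcefbcccedb'
  #8 SA[8]=19  'cccedb'
  #9 SA[9]=20  'ccedb'
  #10 SA[10]=3  'ccfedcdcbcadcefbcccedb'
  #11 SA[11]=8  'cdcbcadcefbcccedb'
  #12 SA[12]=21  'cedb'
  #13 SA[13]=15  'cefbcccedb'
  #14 SA[14]=4  'cfedcdcbcadcefbcccedb'
  #15 SA[15]=23  'db'
  #16 SA[16]=9  'dcbcadcefbcccedb'
  #17 SA[17]=7  'dcdcbcadcefbcccedb'
  #18 SA[18]=14  'dcefbcccedb'
  #19 SA[19]=2  'eccfedcdcbcadcefbcccedb'
  #20 SA[20]=22  'edb'
  #21 SA[21]=6  'edcdcbcadcefbcccedb'
  #22 SA[22]=16  'efbcccedb'
  #23 SA[23]=17  'fbcccedb'
  #24 SA[24]=5  'fedcdcbcadcefbcccedb'

SA = [13, 24, 11, 18, 1, 12, 10, 0, 19, 20, 3, 8, 21, 15, 4, 23, 9, 7, 14, 2, 22, 6, 16, 17, 5]
rank  pair      lcp
   1  s[13:],s[24:]  0  ''
   2  s[24:],s[11:]  1  'b'
   3  s[11:],s[18:]  2  'bc'
   4  s[18:],s[1:]  1  'b'
   5  s[1:],s[12:]  0  ''
   6  s[12:],s[10:]  1  'c'
   7  s[10:],s[0:]  2  'cb'
   8  s[0:],s[19:]  1  'c'
   9  s[19:],s[20:]  2  'cc'
  10  s[20:],s[3:]  2  'cc'
  11  s[3:],s[8:]  1  'c'
  12  s[8:],s[21:]  1  'c'
  13  s[21:],s[15:]  2  'ce'
  14  s[15:],s[4:]  1  'c'
  15  s[4:],s[23:]  0  ''
  16  s[23:],s[9:]  1  'd'
  17  s[9:],s[7:]  2  'dc'
  18  s[7:],s[14:]  2  'dc'
  19  s[14:],s[2:]  0  ''
  20  s[2:],s[22:]  1  'e'
  21  s[22:],s[6:]  2  'ed'
  22  s[6:],s[16:]  1  'e'
  23  s[16:],s[17:]  0  ''
  24  s[17:],s[5:]  1  'f'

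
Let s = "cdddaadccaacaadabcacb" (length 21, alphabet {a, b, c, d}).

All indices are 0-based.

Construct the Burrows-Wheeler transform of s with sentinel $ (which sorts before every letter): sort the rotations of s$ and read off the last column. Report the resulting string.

rank  rotation                last
    0  $cdddaadccaacaadabcacb  b
    1  aacaadabcacb$cdddaadcc  c
    2  aadabcacb$cdddaadccaac  c
    3  aadccaacaadabcacb$cddd  d
    4  abcacb$cdddaadccaacaad  d
    5  acaadabcacb$cdddaadcca  a
    6  acb$cdddaadccaacaadabc  c
    7  adabcacb$cdddaadccaaca  a
    8  adccaacaadabcacb$cddda  a
    9  b$cdddaadccaacaadabcac  c
   10  bcacb$cdddaadccaacaada  a
   11  caacaadabcacb$cdddaadc  c
   12  caadabcacb$cdddaadccaa  a
   13  cacb$cdddaadccaacaadab  b
   14  cb$cdddaadccaacaadabca  a
   15  ccaacaadabcacb$cdddaad  d
   16  cdddaadccaacaadabcacb$  $
   17  daadccaacaadabcacb$cdd  d
   18  dabcacb$cdddaadccaacaa  a
   19  dccaacaadabcacb$cdddaa  a
   20  ddaadccaacaadabcacb$cd  d
   21  dddaadccaacaadabcacb$c  c

bccddacaacacabad$daadc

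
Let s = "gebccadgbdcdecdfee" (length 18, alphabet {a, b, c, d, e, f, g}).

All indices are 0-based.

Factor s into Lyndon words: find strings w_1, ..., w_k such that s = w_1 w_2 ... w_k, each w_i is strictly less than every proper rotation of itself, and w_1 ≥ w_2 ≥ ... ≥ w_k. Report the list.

["g", "e", "bcc", "adgbdcdecdfee"]

emit factor 1: 'g' (i=0, period=1)
emit factor 2: 'e' (i=1, period=1)
emit factor 3: 'bcc' (i=2, period=3)
emit factor 4: 'adgbdcdecdfee' (i=5, period=13)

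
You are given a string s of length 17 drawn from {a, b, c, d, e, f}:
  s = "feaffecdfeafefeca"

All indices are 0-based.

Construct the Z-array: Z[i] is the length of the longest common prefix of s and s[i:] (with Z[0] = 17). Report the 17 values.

[17, 0, 0, 1, 2, 0, 0, 0, 4, 0, 0, 2, 0, 2, 0, 0, 0]

Z[0]=17
i=1: outside box; Z[1]=0
i=2: outside box; Z[2]=0
i=3: outside box; Z[3]=1 scan→box=[3,4)
i=4: outside box; Z[4]=2 scan→box=[4,6)
i=5: min(r-i=1, Z[1]=0)=0; Z[5]=0
i=6: outside box; Z[6]=0
i=7: outside box; Z[7]=0
i=8: outside box; Z[8]=4 scan→box=[8,12)
i=9: min(r-i=3, Z[1]=0)=0; Z[9]=0
i=10: min(r-i=2, Z[2]=0)=0; Z[10]=0
i=11: min(r-i=1, Z[3]=1)=1; Z[11]=2 scan→box=[11,13)
i=12: min(r-i=1, Z[1]=0)=0; Z[12]=0
i=13: outside box; Z[13]=2 scan→box=[13,15)
i=14: min(r-i=1, Z[1]=0)=0; Z[14]=0
i=15: outside box; Z[15]=0
i=16: outside box; Z[16]=0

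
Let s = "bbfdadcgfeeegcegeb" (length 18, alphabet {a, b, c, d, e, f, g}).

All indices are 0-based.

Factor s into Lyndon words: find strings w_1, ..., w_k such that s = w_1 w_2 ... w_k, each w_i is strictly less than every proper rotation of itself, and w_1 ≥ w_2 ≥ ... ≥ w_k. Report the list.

["bbfd", "adcgfeeegcegeb"]

emit factor 1: 'bbfd' (i=0, period=4)
emit factor 2: 'adcgfeeegcegeb' (i=4, period=14)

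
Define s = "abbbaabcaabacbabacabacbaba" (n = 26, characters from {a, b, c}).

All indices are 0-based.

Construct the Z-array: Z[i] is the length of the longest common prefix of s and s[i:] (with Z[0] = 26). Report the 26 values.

[26, 0, 0, 0, 1, 2, 0, 0, 1, 2, 0, 1, 0, 0, 2, 0, 1, 0, 2, 0, 1, 0, 0, 2, 0, 1]

Z[0]=26
i=1: fresh scan; Z[1]=0
i=2: fresh scan; Z[2]=0
i=3: fresh scan; Z[3]=0
i=4: fresh scan; Z[4]=1 extend→box=[4,5)
i=5: fresh scan; Z[5]=2 extend→box=[5,7)
i=6: min(r-i=1, Z[1]=0)=0; Z[6]=0
i=7: fresh scan; Z[7]=0
i=8: fresh scan; Z[8]=1 extend→box=[8,9)
i=9: fresh scan; Z[9]=2 extend→box=[9,11)
i=10: min(r-i=1, Z[1]=0)=0; Z[10]=0
i=11: fresh scan; Z[11]=1 extend→box=[11,12)
i=12: fresh scan; Z[12]=0
i=13: fresh scan; Z[13]=0
i=14: fresh scan; Z[14]=2 extend→box=[14,16)
i=15: min(r-i=1, Z[1]=0)=0; Z[15]=0
i=16: fresh scan; Z[16]=1 extend→box=[16,17)
i=17: fresh scan; Z[17]=0
i=18: fresh scan; Z[18]=2 extend→box=[18,20)
i=19: min(r-i=1, Z[1]=0)=0; Z[19]=0
i=20: fresh scan; Z[20]=1 extend→box=[20,21)
i=21: fresh scan; Z[21]=0
i=22: fresh scan; Z[22]=0
i=23: fresh scan; Z[23]=2 extend→box=[23,25)
i=24: min(r-i=1, Z[1]=0)=0; Z[24]=0
i=25: fresh scan; Z[25]=1 extend→box=[25,26)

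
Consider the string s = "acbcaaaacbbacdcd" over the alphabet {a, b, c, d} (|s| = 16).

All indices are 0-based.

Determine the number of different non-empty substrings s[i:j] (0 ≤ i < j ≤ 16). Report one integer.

rank | idx | suffix
   0 |   4 | aaaacbbacdcd
   1 |   5 | aaacbbacdcd
   2 |   6 | aacbbacdcd
   3 |   7 | acbbacdcd
   4 |   0 | acbcaaaacbbacdcd
   5 |  11 | acdcd
   6 |  10 | bacdcd
   7 |   9 | bbacdcd
   8 |   2 | bcaaaacbbacdcd
   9 |   3 | caaaacbbacdcd
  10 |   8 | cbbacdcd
  11 |   1 | cbcaaaacbbacdcd
  12 |  14 | cd
  13 |  12 | cdcd
  14 |  15 | d
  15 |  13 | dcd

SA = [4, 5, 6, 7, 0, 11, 10, 9, 2, 3, 8, 1, 14, 12, 15, 13]
[i] adj suffixes → lcp
  [1] 4/5 → 3 ('aaa')
  [2] 5/6 → 2 ('aa')
  [3] 6/7 → 1 ('a')
  [4] 7/0 → 3 ('acb')
  [5] 0/11 → 2 ('ac')
  [6] 11/10 → 0 ('')
  [7] 10/9 → 1 ('b')
  [8] 9/2 → 1 ('b')
  [9] 2/3 → 0 ('')
  [10] 3/8 → 1 ('c')
  [11] 8/1 → 2 ('cb')
  [12] 1/14 → 1 ('c')
  [13] 14/12 → 2 ('cd')
  [14] 12/15 → 0 ('')
  [15] 15/13 → 1 ('d')

n(n+1)/2 = 16·17/2 = 136
Σ LCP = 0 + 3 + 2 + 1 + 3 + 2 + 0 + 1 + 1 + 0 + 1 + 2 + 1 + 2 + 0 + 1 = 20
distinct = 136 − 20 = 116

116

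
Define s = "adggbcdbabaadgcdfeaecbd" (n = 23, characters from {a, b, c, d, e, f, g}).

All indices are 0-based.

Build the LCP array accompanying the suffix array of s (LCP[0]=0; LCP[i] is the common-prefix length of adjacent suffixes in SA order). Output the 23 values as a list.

rank→(start, suffix):
  0 → (10, 'aadgcdfeaecbd')
  1 → (8, 'abaadgcdfeaecbd')
  2 → (11, 'adgcdfeaecbd')
  3 → (0, 'adggbcdbabaadgcdfeaecbd')
  4 → (18, 'aecbd')
  5 → (9, 'baadgcdfeaecbd')
  6 → (7, 'babaadgcdfeaecbd')
  7 → (4, 'bcdbabaadgcdfeaecbd')
  8 → (21, 'bd')
  9 → (20, 'cbd')
  10 → (5, 'cdbabaadgcdfeaecbd')
  11 → (14, 'cdfeaecbd')
  12 → (22, 'd')
  13 → (6, 'dbabaadgcdfeaecbd')
  14 → (15, 'dfeaecbd')
  15 → (12, 'dgcdfeaecbd')
  16 → (1, 'dggbcdbabaadgcdfeaecbd')
  17 → (17, 'eaecbd')
  18 → (19, 'ecbd')
  19 → (16, 'feaecbd')
  20 → (3, 'gbcdbabaadgcdfeaecbd')
  21 → (13, 'gcdfeaecbd')
  22 → (2, 'ggbcdbabaadgcdfeaecbd')

SA = [10, 8, 11, 0, 18, 9, 7, 4, 21, 20, 5, 14, 22, 6, 15, 12, 1, 17, 19, 16, 3, 13, 2]
rank  pair      lcp
   1  s[10:],s[8:]  1  'a'
   2  s[8:],s[11:]  1  'a'
   3  s[11:],s[0:]  3  'adg'
   4  s[0:],s[18:]  1  'a'
   5  s[18:],s[9:]  0  ''
   6  s[9:],s[7:]  2  'ba'
   7  s[7:],s[4:]  1  'b'
   8  s[4:],s[21:]  1  'b'
   9  s[21:],s[20:]  0  ''
  10  s[20:],s[5:]  1  'c'
  11  s[5:],s[14:]  2  'cd'
  12  s[14:],s[22:]  0  ''
  13  s[22:],s[6:]  1  'd'
  14  s[6:],s[15:]  1  'd'
  15  s[15:],s[12:]  1  'd'
  16  s[12:],s[1:]  2  'dg'
  17  s[1:],s[17:]  0  ''
  18  s[17:],s[19:]  1  'e'
  19  s[19:],s[16:]  0  ''
  20  s[16:],s[3:]  0  ''
  21  s[3:],s[13:]  1  'g'
  22  s[13:],s[2:]  1  'g'

[0, 1, 1, 3, 1, 0, 2, 1, 1, 0, 1, 2, 0, 1, 1, 1, 2, 0, 1, 0, 0, 1, 1]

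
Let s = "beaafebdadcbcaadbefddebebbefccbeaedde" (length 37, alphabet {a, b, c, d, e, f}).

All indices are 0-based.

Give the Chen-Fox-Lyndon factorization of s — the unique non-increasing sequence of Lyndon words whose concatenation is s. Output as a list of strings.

emit factor 1: 'be' (i=0, period=2)
emit factor 2: 'aafebdadcbc' (i=2, period=11)
emit factor 3: 'aadbefddebebbefccbeaedde' (i=13, period=24)

["be", "aafebdadcbc", "aadbefddebebbefccbeaedde"]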